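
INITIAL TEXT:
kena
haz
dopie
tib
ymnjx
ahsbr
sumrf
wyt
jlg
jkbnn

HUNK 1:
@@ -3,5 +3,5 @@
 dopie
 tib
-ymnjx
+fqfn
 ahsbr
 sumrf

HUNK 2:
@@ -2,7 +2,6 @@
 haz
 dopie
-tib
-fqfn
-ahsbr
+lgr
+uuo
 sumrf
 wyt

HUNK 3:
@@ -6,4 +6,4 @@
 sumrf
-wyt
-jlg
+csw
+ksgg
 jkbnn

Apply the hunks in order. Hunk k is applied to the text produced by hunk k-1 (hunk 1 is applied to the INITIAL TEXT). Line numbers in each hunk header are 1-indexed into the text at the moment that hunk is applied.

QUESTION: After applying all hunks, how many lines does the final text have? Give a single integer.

Hunk 1: at line 3 remove [ymnjx] add [fqfn] -> 10 lines: kena haz dopie tib fqfn ahsbr sumrf wyt jlg jkbnn
Hunk 2: at line 2 remove [tib,fqfn,ahsbr] add [lgr,uuo] -> 9 lines: kena haz dopie lgr uuo sumrf wyt jlg jkbnn
Hunk 3: at line 6 remove [wyt,jlg] add [csw,ksgg] -> 9 lines: kena haz dopie lgr uuo sumrf csw ksgg jkbnn
Final line count: 9

Answer: 9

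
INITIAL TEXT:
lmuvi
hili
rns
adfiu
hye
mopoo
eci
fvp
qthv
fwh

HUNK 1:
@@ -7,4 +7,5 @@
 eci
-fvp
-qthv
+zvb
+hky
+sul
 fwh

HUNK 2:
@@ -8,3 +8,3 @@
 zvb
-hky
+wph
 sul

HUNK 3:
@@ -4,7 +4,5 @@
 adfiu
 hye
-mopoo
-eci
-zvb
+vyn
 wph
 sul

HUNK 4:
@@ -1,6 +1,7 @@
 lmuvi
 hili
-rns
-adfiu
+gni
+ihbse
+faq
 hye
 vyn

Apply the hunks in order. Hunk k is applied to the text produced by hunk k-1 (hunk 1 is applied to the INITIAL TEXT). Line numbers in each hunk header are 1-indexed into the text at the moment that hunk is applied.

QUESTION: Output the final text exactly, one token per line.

Hunk 1: at line 7 remove [fvp,qthv] add [zvb,hky,sul] -> 11 lines: lmuvi hili rns adfiu hye mopoo eci zvb hky sul fwh
Hunk 2: at line 8 remove [hky] add [wph] -> 11 lines: lmuvi hili rns adfiu hye mopoo eci zvb wph sul fwh
Hunk 3: at line 4 remove [mopoo,eci,zvb] add [vyn] -> 9 lines: lmuvi hili rns adfiu hye vyn wph sul fwh
Hunk 4: at line 1 remove [rns,adfiu] add [gni,ihbse,faq] -> 10 lines: lmuvi hili gni ihbse faq hye vyn wph sul fwh

Answer: lmuvi
hili
gni
ihbse
faq
hye
vyn
wph
sul
fwh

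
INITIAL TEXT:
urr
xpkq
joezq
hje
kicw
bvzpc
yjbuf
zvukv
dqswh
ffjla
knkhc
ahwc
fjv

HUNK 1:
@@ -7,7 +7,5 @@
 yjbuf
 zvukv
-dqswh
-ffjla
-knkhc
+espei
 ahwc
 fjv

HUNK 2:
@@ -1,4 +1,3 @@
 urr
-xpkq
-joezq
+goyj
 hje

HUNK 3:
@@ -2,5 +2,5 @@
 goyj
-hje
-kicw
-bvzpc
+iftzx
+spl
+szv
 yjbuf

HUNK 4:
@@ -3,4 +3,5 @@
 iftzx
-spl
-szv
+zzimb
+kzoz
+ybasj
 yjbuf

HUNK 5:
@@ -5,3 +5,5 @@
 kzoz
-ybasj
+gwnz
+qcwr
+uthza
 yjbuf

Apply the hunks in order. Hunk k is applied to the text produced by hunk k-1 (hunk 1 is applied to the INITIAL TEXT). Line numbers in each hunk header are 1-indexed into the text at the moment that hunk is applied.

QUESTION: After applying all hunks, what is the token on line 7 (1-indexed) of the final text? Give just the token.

Answer: qcwr

Derivation:
Hunk 1: at line 7 remove [dqswh,ffjla,knkhc] add [espei] -> 11 lines: urr xpkq joezq hje kicw bvzpc yjbuf zvukv espei ahwc fjv
Hunk 2: at line 1 remove [xpkq,joezq] add [goyj] -> 10 lines: urr goyj hje kicw bvzpc yjbuf zvukv espei ahwc fjv
Hunk 3: at line 2 remove [hje,kicw,bvzpc] add [iftzx,spl,szv] -> 10 lines: urr goyj iftzx spl szv yjbuf zvukv espei ahwc fjv
Hunk 4: at line 3 remove [spl,szv] add [zzimb,kzoz,ybasj] -> 11 lines: urr goyj iftzx zzimb kzoz ybasj yjbuf zvukv espei ahwc fjv
Hunk 5: at line 5 remove [ybasj] add [gwnz,qcwr,uthza] -> 13 lines: urr goyj iftzx zzimb kzoz gwnz qcwr uthza yjbuf zvukv espei ahwc fjv
Final line 7: qcwr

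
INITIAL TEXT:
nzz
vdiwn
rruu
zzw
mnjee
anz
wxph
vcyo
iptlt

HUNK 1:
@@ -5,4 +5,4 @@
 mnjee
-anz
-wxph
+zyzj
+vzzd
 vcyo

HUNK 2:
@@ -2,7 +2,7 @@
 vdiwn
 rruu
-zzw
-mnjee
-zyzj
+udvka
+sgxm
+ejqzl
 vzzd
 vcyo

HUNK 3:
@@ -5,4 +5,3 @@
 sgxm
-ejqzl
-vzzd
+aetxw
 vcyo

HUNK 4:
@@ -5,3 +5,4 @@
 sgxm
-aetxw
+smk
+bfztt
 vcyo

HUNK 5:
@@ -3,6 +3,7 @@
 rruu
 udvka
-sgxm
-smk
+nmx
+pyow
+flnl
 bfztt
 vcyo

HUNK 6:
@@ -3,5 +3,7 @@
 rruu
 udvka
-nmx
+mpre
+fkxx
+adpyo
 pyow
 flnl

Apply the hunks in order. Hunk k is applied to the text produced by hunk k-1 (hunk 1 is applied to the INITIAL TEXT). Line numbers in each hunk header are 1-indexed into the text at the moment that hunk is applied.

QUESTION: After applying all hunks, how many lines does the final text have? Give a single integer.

Answer: 12

Derivation:
Hunk 1: at line 5 remove [anz,wxph] add [zyzj,vzzd] -> 9 lines: nzz vdiwn rruu zzw mnjee zyzj vzzd vcyo iptlt
Hunk 2: at line 2 remove [zzw,mnjee,zyzj] add [udvka,sgxm,ejqzl] -> 9 lines: nzz vdiwn rruu udvka sgxm ejqzl vzzd vcyo iptlt
Hunk 3: at line 5 remove [ejqzl,vzzd] add [aetxw] -> 8 lines: nzz vdiwn rruu udvka sgxm aetxw vcyo iptlt
Hunk 4: at line 5 remove [aetxw] add [smk,bfztt] -> 9 lines: nzz vdiwn rruu udvka sgxm smk bfztt vcyo iptlt
Hunk 5: at line 3 remove [sgxm,smk] add [nmx,pyow,flnl] -> 10 lines: nzz vdiwn rruu udvka nmx pyow flnl bfztt vcyo iptlt
Hunk 6: at line 3 remove [nmx] add [mpre,fkxx,adpyo] -> 12 lines: nzz vdiwn rruu udvka mpre fkxx adpyo pyow flnl bfztt vcyo iptlt
Final line count: 12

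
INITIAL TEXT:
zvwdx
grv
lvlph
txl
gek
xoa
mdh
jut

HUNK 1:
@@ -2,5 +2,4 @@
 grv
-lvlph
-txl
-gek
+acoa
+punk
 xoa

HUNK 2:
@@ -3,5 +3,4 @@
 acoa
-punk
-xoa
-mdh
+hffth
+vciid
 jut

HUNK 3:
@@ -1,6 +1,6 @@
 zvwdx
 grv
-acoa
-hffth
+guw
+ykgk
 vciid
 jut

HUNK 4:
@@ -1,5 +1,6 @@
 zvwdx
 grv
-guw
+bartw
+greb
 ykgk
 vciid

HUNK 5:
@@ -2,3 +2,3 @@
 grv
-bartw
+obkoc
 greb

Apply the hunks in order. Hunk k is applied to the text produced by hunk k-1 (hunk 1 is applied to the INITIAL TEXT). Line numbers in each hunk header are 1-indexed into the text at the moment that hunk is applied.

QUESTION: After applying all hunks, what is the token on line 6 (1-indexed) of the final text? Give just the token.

Hunk 1: at line 2 remove [lvlph,txl,gek] add [acoa,punk] -> 7 lines: zvwdx grv acoa punk xoa mdh jut
Hunk 2: at line 3 remove [punk,xoa,mdh] add [hffth,vciid] -> 6 lines: zvwdx grv acoa hffth vciid jut
Hunk 3: at line 1 remove [acoa,hffth] add [guw,ykgk] -> 6 lines: zvwdx grv guw ykgk vciid jut
Hunk 4: at line 1 remove [guw] add [bartw,greb] -> 7 lines: zvwdx grv bartw greb ykgk vciid jut
Hunk 5: at line 2 remove [bartw] add [obkoc] -> 7 lines: zvwdx grv obkoc greb ykgk vciid jut
Final line 6: vciid

Answer: vciid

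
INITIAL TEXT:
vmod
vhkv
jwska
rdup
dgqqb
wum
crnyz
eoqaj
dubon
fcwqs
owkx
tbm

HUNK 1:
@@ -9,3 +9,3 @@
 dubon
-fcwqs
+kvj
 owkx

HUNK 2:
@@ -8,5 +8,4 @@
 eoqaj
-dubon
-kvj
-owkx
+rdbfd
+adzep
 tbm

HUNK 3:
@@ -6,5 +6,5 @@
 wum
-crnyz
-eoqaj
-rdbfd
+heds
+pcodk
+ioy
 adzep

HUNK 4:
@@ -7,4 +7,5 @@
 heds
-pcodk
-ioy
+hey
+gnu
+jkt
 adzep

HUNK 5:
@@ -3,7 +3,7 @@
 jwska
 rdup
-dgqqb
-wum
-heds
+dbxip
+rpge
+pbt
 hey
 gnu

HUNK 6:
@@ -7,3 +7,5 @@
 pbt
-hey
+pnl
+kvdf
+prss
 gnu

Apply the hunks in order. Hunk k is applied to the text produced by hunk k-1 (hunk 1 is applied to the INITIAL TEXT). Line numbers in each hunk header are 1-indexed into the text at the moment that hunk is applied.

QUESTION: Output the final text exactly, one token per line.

Answer: vmod
vhkv
jwska
rdup
dbxip
rpge
pbt
pnl
kvdf
prss
gnu
jkt
adzep
tbm

Derivation:
Hunk 1: at line 9 remove [fcwqs] add [kvj] -> 12 lines: vmod vhkv jwska rdup dgqqb wum crnyz eoqaj dubon kvj owkx tbm
Hunk 2: at line 8 remove [dubon,kvj,owkx] add [rdbfd,adzep] -> 11 lines: vmod vhkv jwska rdup dgqqb wum crnyz eoqaj rdbfd adzep tbm
Hunk 3: at line 6 remove [crnyz,eoqaj,rdbfd] add [heds,pcodk,ioy] -> 11 lines: vmod vhkv jwska rdup dgqqb wum heds pcodk ioy adzep tbm
Hunk 4: at line 7 remove [pcodk,ioy] add [hey,gnu,jkt] -> 12 lines: vmod vhkv jwska rdup dgqqb wum heds hey gnu jkt adzep tbm
Hunk 5: at line 3 remove [dgqqb,wum,heds] add [dbxip,rpge,pbt] -> 12 lines: vmod vhkv jwska rdup dbxip rpge pbt hey gnu jkt adzep tbm
Hunk 6: at line 7 remove [hey] add [pnl,kvdf,prss] -> 14 lines: vmod vhkv jwska rdup dbxip rpge pbt pnl kvdf prss gnu jkt adzep tbm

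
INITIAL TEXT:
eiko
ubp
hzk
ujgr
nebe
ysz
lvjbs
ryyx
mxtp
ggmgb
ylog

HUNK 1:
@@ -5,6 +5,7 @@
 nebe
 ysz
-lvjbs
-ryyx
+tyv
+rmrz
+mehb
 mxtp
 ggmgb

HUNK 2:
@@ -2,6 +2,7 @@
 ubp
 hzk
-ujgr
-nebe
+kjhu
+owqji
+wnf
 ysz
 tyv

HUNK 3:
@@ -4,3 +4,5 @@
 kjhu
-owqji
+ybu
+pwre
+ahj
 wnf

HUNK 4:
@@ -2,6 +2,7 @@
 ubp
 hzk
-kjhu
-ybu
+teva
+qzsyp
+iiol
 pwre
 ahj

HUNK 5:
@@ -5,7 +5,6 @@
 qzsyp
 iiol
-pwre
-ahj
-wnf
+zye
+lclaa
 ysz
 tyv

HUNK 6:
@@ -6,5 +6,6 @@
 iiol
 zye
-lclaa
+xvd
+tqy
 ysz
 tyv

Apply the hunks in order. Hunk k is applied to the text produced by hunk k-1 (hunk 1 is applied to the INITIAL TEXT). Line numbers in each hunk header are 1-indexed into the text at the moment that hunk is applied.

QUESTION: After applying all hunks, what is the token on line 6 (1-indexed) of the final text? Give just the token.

Answer: iiol

Derivation:
Hunk 1: at line 5 remove [lvjbs,ryyx] add [tyv,rmrz,mehb] -> 12 lines: eiko ubp hzk ujgr nebe ysz tyv rmrz mehb mxtp ggmgb ylog
Hunk 2: at line 2 remove [ujgr,nebe] add [kjhu,owqji,wnf] -> 13 lines: eiko ubp hzk kjhu owqji wnf ysz tyv rmrz mehb mxtp ggmgb ylog
Hunk 3: at line 4 remove [owqji] add [ybu,pwre,ahj] -> 15 lines: eiko ubp hzk kjhu ybu pwre ahj wnf ysz tyv rmrz mehb mxtp ggmgb ylog
Hunk 4: at line 2 remove [kjhu,ybu] add [teva,qzsyp,iiol] -> 16 lines: eiko ubp hzk teva qzsyp iiol pwre ahj wnf ysz tyv rmrz mehb mxtp ggmgb ylog
Hunk 5: at line 5 remove [pwre,ahj,wnf] add [zye,lclaa] -> 15 lines: eiko ubp hzk teva qzsyp iiol zye lclaa ysz tyv rmrz mehb mxtp ggmgb ylog
Hunk 6: at line 6 remove [lclaa] add [xvd,tqy] -> 16 lines: eiko ubp hzk teva qzsyp iiol zye xvd tqy ysz tyv rmrz mehb mxtp ggmgb ylog
Final line 6: iiol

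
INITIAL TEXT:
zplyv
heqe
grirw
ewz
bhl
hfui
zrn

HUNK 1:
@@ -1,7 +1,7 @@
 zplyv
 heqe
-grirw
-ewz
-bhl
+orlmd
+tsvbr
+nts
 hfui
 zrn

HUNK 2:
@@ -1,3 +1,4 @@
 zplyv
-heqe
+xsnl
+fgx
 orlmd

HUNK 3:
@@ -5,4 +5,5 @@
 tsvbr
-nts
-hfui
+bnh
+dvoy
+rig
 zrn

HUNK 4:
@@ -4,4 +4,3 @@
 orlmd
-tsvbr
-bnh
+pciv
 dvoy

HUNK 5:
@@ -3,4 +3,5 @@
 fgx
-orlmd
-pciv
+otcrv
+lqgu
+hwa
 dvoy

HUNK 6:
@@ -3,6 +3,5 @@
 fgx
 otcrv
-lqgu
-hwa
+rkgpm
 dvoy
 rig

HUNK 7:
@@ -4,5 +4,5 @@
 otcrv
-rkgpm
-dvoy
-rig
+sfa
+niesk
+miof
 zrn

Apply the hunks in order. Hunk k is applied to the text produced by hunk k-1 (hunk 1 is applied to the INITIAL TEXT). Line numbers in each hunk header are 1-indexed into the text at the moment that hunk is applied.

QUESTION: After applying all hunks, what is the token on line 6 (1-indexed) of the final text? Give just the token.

Answer: niesk

Derivation:
Hunk 1: at line 1 remove [grirw,ewz,bhl] add [orlmd,tsvbr,nts] -> 7 lines: zplyv heqe orlmd tsvbr nts hfui zrn
Hunk 2: at line 1 remove [heqe] add [xsnl,fgx] -> 8 lines: zplyv xsnl fgx orlmd tsvbr nts hfui zrn
Hunk 3: at line 5 remove [nts,hfui] add [bnh,dvoy,rig] -> 9 lines: zplyv xsnl fgx orlmd tsvbr bnh dvoy rig zrn
Hunk 4: at line 4 remove [tsvbr,bnh] add [pciv] -> 8 lines: zplyv xsnl fgx orlmd pciv dvoy rig zrn
Hunk 5: at line 3 remove [orlmd,pciv] add [otcrv,lqgu,hwa] -> 9 lines: zplyv xsnl fgx otcrv lqgu hwa dvoy rig zrn
Hunk 6: at line 3 remove [lqgu,hwa] add [rkgpm] -> 8 lines: zplyv xsnl fgx otcrv rkgpm dvoy rig zrn
Hunk 7: at line 4 remove [rkgpm,dvoy,rig] add [sfa,niesk,miof] -> 8 lines: zplyv xsnl fgx otcrv sfa niesk miof zrn
Final line 6: niesk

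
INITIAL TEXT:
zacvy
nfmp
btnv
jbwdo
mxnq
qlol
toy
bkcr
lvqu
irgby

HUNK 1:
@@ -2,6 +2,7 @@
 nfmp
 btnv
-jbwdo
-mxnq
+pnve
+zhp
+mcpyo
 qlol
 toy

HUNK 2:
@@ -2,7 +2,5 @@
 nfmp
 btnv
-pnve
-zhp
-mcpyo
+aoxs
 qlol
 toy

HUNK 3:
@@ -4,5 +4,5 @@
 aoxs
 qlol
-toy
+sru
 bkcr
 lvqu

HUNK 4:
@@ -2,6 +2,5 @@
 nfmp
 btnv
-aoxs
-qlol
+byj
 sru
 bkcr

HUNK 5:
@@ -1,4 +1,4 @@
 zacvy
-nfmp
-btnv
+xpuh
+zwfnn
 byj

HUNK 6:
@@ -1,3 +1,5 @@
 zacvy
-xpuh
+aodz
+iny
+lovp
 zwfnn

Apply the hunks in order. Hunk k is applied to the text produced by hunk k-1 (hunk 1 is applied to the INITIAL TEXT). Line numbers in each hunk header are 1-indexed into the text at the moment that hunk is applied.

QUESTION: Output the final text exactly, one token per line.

Answer: zacvy
aodz
iny
lovp
zwfnn
byj
sru
bkcr
lvqu
irgby

Derivation:
Hunk 1: at line 2 remove [jbwdo,mxnq] add [pnve,zhp,mcpyo] -> 11 lines: zacvy nfmp btnv pnve zhp mcpyo qlol toy bkcr lvqu irgby
Hunk 2: at line 2 remove [pnve,zhp,mcpyo] add [aoxs] -> 9 lines: zacvy nfmp btnv aoxs qlol toy bkcr lvqu irgby
Hunk 3: at line 4 remove [toy] add [sru] -> 9 lines: zacvy nfmp btnv aoxs qlol sru bkcr lvqu irgby
Hunk 4: at line 2 remove [aoxs,qlol] add [byj] -> 8 lines: zacvy nfmp btnv byj sru bkcr lvqu irgby
Hunk 5: at line 1 remove [nfmp,btnv] add [xpuh,zwfnn] -> 8 lines: zacvy xpuh zwfnn byj sru bkcr lvqu irgby
Hunk 6: at line 1 remove [xpuh] add [aodz,iny,lovp] -> 10 lines: zacvy aodz iny lovp zwfnn byj sru bkcr lvqu irgby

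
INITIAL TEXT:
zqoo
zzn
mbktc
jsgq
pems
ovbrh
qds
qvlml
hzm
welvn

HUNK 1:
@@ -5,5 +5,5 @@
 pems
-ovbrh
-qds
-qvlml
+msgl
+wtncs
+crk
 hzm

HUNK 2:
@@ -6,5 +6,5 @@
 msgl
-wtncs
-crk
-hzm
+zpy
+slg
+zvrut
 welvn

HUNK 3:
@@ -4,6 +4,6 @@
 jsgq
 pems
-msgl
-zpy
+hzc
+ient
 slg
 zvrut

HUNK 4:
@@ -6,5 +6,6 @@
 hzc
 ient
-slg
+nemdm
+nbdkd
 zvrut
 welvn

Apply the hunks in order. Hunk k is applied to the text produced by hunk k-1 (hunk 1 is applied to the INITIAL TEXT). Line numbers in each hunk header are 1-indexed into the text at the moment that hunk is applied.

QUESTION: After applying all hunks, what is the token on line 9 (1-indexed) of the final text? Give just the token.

Hunk 1: at line 5 remove [ovbrh,qds,qvlml] add [msgl,wtncs,crk] -> 10 lines: zqoo zzn mbktc jsgq pems msgl wtncs crk hzm welvn
Hunk 2: at line 6 remove [wtncs,crk,hzm] add [zpy,slg,zvrut] -> 10 lines: zqoo zzn mbktc jsgq pems msgl zpy slg zvrut welvn
Hunk 3: at line 4 remove [msgl,zpy] add [hzc,ient] -> 10 lines: zqoo zzn mbktc jsgq pems hzc ient slg zvrut welvn
Hunk 4: at line 6 remove [slg] add [nemdm,nbdkd] -> 11 lines: zqoo zzn mbktc jsgq pems hzc ient nemdm nbdkd zvrut welvn
Final line 9: nbdkd

Answer: nbdkd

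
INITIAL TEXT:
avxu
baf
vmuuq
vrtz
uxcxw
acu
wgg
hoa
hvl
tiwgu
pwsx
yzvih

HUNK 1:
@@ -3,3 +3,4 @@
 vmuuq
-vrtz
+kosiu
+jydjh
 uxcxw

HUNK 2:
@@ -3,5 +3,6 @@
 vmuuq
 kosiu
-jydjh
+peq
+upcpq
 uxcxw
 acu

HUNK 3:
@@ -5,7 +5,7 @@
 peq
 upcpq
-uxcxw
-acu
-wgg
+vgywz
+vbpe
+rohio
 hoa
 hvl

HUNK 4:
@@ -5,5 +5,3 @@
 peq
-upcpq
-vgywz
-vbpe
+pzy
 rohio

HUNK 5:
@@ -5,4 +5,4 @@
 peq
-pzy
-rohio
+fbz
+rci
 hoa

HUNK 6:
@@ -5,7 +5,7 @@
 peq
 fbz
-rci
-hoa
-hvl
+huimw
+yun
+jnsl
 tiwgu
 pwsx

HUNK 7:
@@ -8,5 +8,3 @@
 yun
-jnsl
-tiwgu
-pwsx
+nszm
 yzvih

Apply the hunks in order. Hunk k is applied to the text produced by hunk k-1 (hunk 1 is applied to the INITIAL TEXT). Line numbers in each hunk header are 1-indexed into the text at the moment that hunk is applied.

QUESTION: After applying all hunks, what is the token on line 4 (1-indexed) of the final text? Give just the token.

Hunk 1: at line 3 remove [vrtz] add [kosiu,jydjh] -> 13 lines: avxu baf vmuuq kosiu jydjh uxcxw acu wgg hoa hvl tiwgu pwsx yzvih
Hunk 2: at line 3 remove [jydjh] add [peq,upcpq] -> 14 lines: avxu baf vmuuq kosiu peq upcpq uxcxw acu wgg hoa hvl tiwgu pwsx yzvih
Hunk 3: at line 5 remove [uxcxw,acu,wgg] add [vgywz,vbpe,rohio] -> 14 lines: avxu baf vmuuq kosiu peq upcpq vgywz vbpe rohio hoa hvl tiwgu pwsx yzvih
Hunk 4: at line 5 remove [upcpq,vgywz,vbpe] add [pzy] -> 12 lines: avxu baf vmuuq kosiu peq pzy rohio hoa hvl tiwgu pwsx yzvih
Hunk 5: at line 5 remove [pzy,rohio] add [fbz,rci] -> 12 lines: avxu baf vmuuq kosiu peq fbz rci hoa hvl tiwgu pwsx yzvih
Hunk 6: at line 5 remove [rci,hoa,hvl] add [huimw,yun,jnsl] -> 12 lines: avxu baf vmuuq kosiu peq fbz huimw yun jnsl tiwgu pwsx yzvih
Hunk 7: at line 8 remove [jnsl,tiwgu,pwsx] add [nszm] -> 10 lines: avxu baf vmuuq kosiu peq fbz huimw yun nszm yzvih
Final line 4: kosiu

Answer: kosiu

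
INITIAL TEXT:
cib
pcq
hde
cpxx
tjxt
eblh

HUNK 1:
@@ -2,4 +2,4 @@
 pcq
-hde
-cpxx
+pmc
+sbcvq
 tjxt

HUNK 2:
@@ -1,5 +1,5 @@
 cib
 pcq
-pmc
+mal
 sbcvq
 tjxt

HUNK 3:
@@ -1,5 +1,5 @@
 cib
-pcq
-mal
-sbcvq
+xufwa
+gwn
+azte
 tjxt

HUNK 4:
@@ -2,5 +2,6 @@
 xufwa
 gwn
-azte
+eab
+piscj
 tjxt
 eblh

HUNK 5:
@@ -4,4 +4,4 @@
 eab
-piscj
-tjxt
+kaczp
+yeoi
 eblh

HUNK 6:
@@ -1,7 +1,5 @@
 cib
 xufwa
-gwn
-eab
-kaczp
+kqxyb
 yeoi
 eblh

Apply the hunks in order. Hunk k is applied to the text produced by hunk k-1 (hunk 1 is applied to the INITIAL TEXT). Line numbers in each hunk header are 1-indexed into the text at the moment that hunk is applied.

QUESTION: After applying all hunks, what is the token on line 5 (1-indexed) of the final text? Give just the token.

Hunk 1: at line 2 remove [hde,cpxx] add [pmc,sbcvq] -> 6 lines: cib pcq pmc sbcvq tjxt eblh
Hunk 2: at line 1 remove [pmc] add [mal] -> 6 lines: cib pcq mal sbcvq tjxt eblh
Hunk 3: at line 1 remove [pcq,mal,sbcvq] add [xufwa,gwn,azte] -> 6 lines: cib xufwa gwn azte tjxt eblh
Hunk 4: at line 2 remove [azte] add [eab,piscj] -> 7 lines: cib xufwa gwn eab piscj tjxt eblh
Hunk 5: at line 4 remove [piscj,tjxt] add [kaczp,yeoi] -> 7 lines: cib xufwa gwn eab kaczp yeoi eblh
Hunk 6: at line 1 remove [gwn,eab,kaczp] add [kqxyb] -> 5 lines: cib xufwa kqxyb yeoi eblh
Final line 5: eblh

Answer: eblh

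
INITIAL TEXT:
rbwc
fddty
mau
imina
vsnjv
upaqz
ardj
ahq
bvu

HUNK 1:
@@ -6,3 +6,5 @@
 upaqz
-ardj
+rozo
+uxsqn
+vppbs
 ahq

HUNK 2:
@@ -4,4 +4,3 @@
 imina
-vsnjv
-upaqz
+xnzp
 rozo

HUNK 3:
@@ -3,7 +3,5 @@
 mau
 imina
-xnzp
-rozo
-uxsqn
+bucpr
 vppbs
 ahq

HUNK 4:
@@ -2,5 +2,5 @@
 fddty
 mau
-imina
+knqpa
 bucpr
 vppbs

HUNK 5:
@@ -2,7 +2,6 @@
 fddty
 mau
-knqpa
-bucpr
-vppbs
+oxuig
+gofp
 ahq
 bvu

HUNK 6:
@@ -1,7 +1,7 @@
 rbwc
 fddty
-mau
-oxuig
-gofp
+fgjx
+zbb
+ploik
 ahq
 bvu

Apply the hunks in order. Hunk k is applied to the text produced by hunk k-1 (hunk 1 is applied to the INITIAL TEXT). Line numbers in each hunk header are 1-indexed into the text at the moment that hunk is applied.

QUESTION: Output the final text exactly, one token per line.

Hunk 1: at line 6 remove [ardj] add [rozo,uxsqn,vppbs] -> 11 lines: rbwc fddty mau imina vsnjv upaqz rozo uxsqn vppbs ahq bvu
Hunk 2: at line 4 remove [vsnjv,upaqz] add [xnzp] -> 10 lines: rbwc fddty mau imina xnzp rozo uxsqn vppbs ahq bvu
Hunk 3: at line 3 remove [xnzp,rozo,uxsqn] add [bucpr] -> 8 lines: rbwc fddty mau imina bucpr vppbs ahq bvu
Hunk 4: at line 2 remove [imina] add [knqpa] -> 8 lines: rbwc fddty mau knqpa bucpr vppbs ahq bvu
Hunk 5: at line 2 remove [knqpa,bucpr,vppbs] add [oxuig,gofp] -> 7 lines: rbwc fddty mau oxuig gofp ahq bvu
Hunk 6: at line 1 remove [mau,oxuig,gofp] add [fgjx,zbb,ploik] -> 7 lines: rbwc fddty fgjx zbb ploik ahq bvu

Answer: rbwc
fddty
fgjx
zbb
ploik
ahq
bvu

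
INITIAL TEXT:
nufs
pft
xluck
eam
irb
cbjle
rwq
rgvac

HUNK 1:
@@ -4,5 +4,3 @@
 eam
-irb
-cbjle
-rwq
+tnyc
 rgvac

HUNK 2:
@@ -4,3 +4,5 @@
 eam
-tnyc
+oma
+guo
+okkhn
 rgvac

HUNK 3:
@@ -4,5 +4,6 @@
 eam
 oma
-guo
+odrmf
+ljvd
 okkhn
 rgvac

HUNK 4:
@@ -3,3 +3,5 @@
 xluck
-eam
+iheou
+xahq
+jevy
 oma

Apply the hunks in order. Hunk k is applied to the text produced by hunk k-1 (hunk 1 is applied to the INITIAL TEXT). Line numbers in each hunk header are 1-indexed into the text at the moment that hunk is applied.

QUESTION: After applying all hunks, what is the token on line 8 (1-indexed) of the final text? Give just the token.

Answer: odrmf

Derivation:
Hunk 1: at line 4 remove [irb,cbjle,rwq] add [tnyc] -> 6 lines: nufs pft xluck eam tnyc rgvac
Hunk 2: at line 4 remove [tnyc] add [oma,guo,okkhn] -> 8 lines: nufs pft xluck eam oma guo okkhn rgvac
Hunk 3: at line 4 remove [guo] add [odrmf,ljvd] -> 9 lines: nufs pft xluck eam oma odrmf ljvd okkhn rgvac
Hunk 4: at line 3 remove [eam] add [iheou,xahq,jevy] -> 11 lines: nufs pft xluck iheou xahq jevy oma odrmf ljvd okkhn rgvac
Final line 8: odrmf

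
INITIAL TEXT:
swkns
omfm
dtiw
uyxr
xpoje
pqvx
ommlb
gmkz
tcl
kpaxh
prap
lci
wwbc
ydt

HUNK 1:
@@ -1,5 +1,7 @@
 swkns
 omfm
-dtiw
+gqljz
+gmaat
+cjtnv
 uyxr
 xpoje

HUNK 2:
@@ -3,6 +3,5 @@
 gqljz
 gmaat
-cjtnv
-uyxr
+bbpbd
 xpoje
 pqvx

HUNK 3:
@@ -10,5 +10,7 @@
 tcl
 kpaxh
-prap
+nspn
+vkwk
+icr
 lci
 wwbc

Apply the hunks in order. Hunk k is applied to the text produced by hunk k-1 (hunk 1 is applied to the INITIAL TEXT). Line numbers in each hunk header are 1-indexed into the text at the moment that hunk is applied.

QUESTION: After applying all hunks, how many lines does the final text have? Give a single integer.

Answer: 17

Derivation:
Hunk 1: at line 1 remove [dtiw] add [gqljz,gmaat,cjtnv] -> 16 lines: swkns omfm gqljz gmaat cjtnv uyxr xpoje pqvx ommlb gmkz tcl kpaxh prap lci wwbc ydt
Hunk 2: at line 3 remove [cjtnv,uyxr] add [bbpbd] -> 15 lines: swkns omfm gqljz gmaat bbpbd xpoje pqvx ommlb gmkz tcl kpaxh prap lci wwbc ydt
Hunk 3: at line 10 remove [prap] add [nspn,vkwk,icr] -> 17 lines: swkns omfm gqljz gmaat bbpbd xpoje pqvx ommlb gmkz tcl kpaxh nspn vkwk icr lci wwbc ydt
Final line count: 17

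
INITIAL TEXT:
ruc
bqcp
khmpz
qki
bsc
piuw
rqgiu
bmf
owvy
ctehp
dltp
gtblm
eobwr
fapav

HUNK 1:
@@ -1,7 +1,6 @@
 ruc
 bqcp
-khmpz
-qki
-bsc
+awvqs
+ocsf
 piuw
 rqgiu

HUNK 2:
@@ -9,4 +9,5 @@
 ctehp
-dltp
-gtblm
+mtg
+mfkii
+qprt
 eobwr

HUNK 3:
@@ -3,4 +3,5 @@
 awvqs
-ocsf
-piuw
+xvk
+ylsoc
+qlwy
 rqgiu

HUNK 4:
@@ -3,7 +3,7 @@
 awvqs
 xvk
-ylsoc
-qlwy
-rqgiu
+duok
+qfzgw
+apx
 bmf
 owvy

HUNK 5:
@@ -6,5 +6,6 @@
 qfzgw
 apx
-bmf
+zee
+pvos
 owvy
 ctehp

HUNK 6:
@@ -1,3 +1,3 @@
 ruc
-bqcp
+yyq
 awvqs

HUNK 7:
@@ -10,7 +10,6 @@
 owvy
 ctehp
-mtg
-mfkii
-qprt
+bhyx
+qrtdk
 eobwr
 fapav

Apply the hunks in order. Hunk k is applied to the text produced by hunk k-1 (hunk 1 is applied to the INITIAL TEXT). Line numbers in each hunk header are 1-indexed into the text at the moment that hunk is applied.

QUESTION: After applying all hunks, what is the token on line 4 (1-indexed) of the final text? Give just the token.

Hunk 1: at line 1 remove [khmpz,qki,bsc] add [awvqs,ocsf] -> 13 lines: ruc bqcp awvqs ocsf piuw rqgiu bmf owvy ctehp dltp gtblm eobwr fapav
Hunk 2: at line 9 remove [dltp,gtblm] add [mtg,mfkii,qprt] -> 14 lines: ruc bqcp awvqs ocsf piuw rqgiu bmf owvy ctehp mtg mfkii qprt eobwr fapav
Hunk 3: at line 3 remove [ocsf,piuw] add [xvk,ylsoc,qlwy] -> 15 lines: ruc bqcp awvqs xvk ylsoc qlwy rqgiu bmf owvy ctehp mtg mfkii qprt eobwr fapav
Hunk 4: at line 3 remove [ylsoc,qlwy,rqgiu] add [duok,qfzgw,apx] -> 15 lines: ruc bqcp awvqs xvk duok qfzgw apx bmf owvy ctehp mtg mfkii qprt eobwr fapav
Hunk 5: at line 6 remove [bmf] add [zee,pvos] -> 16 lines: ruc bqcp awvqs xvk duok qfzgw apx zee pvos owvy ctehp mtg mfkii qprt eobwr fapav
Hunk 6: at line 1 remove [bqcp] add [yyq] -> 16 lines: ruc yyq awvqs xvk duok qfzgw apx zee pvos owvy ctehp mtg mfkii qprt eobwr fapav
Hunk 7: at line 10 remove [mtg,mfkii,qprt] add [bhyx,qrtdk] -> 15 lines: ruc yyq awvqs xvk duok qfzgw apx zee pvos owvy ctehp bhyx qrtdk eobwr fapav
Final line 4: xvk

Answer: xvk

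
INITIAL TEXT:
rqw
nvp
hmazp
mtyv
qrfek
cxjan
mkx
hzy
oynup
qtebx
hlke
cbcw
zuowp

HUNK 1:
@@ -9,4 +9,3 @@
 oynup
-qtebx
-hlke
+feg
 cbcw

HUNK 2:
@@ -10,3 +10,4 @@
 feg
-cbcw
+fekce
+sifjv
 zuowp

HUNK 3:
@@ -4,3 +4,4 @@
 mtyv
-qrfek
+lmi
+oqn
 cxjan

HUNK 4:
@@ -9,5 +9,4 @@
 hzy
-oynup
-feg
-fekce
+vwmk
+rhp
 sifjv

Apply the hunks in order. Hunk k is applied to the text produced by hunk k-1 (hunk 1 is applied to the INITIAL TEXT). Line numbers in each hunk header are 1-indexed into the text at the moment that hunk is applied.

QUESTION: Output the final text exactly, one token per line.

Answer: rqw
nvp
hmazp
mtyv
lmi
oqn
cxjan
mkx
hzy
vwmk
rhp
sifjv
zuowp

Derivation:
Hunk 1: at line 9 remove [qtebx,hlke] add [feg] -> 12 lines: rqw nvp hmazp mtyv qrfek cxjan mkx hzy oynup feg cbcw zuowp
Hunk 2: at line 10 remove [cbcw] add [fekce,sifjv] -> 13 lines: rqw nvp hmazp mtyv qrfek cxjan mkx hzy oynup feg fekce sifjv zuowp
Hunk 3: at line 4 remove [qrfek] add [lmi,oqn] -> 14 lines: rqw nvp hmazp mtyv lmi oqn cxjan mkx hzy oynup feg fekce sifjv zuowp
Hunk 4: at line 9 remove [oynup,feg,fekce] add [vwmk,rhp] -> 13 lines: rqw nvp hmazp mtyv lmi oqn cxjan mkx hzy vwmk rhp sifjv zuowp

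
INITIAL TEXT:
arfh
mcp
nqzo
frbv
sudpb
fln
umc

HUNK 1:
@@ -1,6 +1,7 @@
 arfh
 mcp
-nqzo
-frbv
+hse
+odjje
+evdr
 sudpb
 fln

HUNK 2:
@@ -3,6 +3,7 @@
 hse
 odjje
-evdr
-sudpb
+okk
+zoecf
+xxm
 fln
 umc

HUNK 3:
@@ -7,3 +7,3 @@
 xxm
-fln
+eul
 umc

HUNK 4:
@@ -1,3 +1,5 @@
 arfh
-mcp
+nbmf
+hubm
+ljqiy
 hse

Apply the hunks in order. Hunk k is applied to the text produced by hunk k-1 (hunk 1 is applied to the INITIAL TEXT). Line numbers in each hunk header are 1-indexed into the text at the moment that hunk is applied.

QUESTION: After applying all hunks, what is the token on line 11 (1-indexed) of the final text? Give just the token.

Answer: umc

Derivation:
Hunk 1: at line 1 remove [nqzo,frbv] add [hse,odjje,evdr] -> 8 lines: arfh mcp hse odjje evdr sudpb fln umc
Hunk 2: at line 3 remove [evdr,sudpb] add [okk,zoecf,xxm] -> 9 lines: arfh mcp hse odjje okk zoecf xxm fln umc
Hunk 3: at line 7 remove [fln] add [eul] -> 9 lines: arfh mcp hse odjje okk zoecf xxm eul umc
Hunk 4: at line 1 remove [mcp] add [nbmf,hubm,ljqiy] -> 11 lines: arfh nbmf hubm ljqiy hse odjje okk zoecf xxm eul umc
Final line 11: umc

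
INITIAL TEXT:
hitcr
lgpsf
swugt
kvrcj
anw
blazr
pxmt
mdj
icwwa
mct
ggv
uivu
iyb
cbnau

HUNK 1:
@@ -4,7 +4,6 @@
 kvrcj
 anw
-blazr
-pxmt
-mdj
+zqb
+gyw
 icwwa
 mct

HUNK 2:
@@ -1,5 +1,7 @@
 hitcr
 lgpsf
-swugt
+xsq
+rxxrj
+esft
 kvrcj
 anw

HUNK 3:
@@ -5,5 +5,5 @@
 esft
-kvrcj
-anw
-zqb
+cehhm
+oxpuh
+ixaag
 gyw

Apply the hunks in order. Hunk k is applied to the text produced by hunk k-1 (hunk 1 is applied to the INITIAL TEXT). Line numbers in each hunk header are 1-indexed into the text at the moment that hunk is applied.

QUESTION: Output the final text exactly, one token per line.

Answer: hitcr
lgpsf
xsq
rxxrj
esft
cehhm
oxpuh
ixaag
gyw
icwwa
mct
ggv
uivu
iyb
cbnau

Derivation:
Hunk 1: at line 4 remove [blazr,pxmt,mdj] add [zqb,gyw] -> 13 lines: hitcr lgpsf swugt kvrcj anw zqb gyw icwwa mct ggv uivu iyb cbnau
Hunk 2: at line 1 remove [swugt] add [xsq,rxxrj,esft] -> 15 lines: hitcr lgpsf xsq rxxrj esft kvrcj anw zqb gyw icwwa mct ggv uivu iyb cbnau
Hunk 3: at line 5 remove [kvrcj,anw,zqb] add [cehhm,oxpuh,ixaag] -> 15 lines: hitcr lgpsf xsq rxxrj esft cehhm oxpuh ixaag gyw icwwa mct ggv uivu iyb cbnau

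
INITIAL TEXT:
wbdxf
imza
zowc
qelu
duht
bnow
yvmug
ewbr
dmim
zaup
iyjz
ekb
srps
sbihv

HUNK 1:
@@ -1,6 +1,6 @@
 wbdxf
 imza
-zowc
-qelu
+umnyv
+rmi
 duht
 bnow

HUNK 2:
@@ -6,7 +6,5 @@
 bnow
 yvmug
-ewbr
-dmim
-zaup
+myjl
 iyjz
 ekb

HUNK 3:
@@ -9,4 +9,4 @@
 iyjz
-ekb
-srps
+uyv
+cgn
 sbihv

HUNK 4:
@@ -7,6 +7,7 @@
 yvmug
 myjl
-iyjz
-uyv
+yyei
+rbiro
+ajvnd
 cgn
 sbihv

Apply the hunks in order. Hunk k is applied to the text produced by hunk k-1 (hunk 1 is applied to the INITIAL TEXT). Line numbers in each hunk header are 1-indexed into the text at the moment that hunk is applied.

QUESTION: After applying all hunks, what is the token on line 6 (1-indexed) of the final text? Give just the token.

Hunk 1: at line 1 remove [zowc,qelu] add [umnyv,rmi] -> 14 lines: wbdxf imza umnyv rmi duht bnow yvmug ewbr dmim zaup iyjz ekb srps sbihv
Hunk 2: at line 6 remove [ewbr,dmim,zaup] add [myjl] -> 12 lines: wbdxf imza umnyv rmi duht bnow yvmug myjl iyjz ekb srps sbihv
Hunk 3: at line 9 remove [ekb,srps] add [uyv,cgn] -> 12 lines: wbdxf imza umnyv rmi duht bnow yvmug myjl iyjz uyv cgn sbihv
Hunk 4: at line 7 remove [iyjz,uyv] add [yyei,rbiro,ajvnd] -> 13 lines: wbdxf imza umnyv rmi duht bnow yvmug myjl yyei rbiro ajvnd cgn sbihv
Final line 6: bnow

Answer: bnow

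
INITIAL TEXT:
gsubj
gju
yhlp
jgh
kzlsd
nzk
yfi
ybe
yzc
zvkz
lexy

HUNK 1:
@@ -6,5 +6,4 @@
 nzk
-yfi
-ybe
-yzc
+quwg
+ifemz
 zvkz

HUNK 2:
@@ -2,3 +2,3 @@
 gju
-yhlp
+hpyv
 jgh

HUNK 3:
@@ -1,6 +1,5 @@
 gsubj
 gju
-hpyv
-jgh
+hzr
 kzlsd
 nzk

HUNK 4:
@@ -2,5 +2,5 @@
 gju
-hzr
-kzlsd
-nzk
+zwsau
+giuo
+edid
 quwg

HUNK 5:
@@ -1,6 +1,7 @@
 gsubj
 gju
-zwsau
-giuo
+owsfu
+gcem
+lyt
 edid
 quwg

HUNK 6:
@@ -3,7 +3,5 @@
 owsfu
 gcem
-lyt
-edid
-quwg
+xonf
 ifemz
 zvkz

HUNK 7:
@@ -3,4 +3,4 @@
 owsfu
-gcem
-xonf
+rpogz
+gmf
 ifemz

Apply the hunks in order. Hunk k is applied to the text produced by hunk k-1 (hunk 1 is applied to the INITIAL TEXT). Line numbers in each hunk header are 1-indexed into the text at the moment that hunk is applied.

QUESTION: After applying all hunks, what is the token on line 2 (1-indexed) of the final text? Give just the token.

Hunk 1: at line 6 remove [yfi,ybe,yzc] add [quwg,ifemz] -> 10 lines: gsubj gju yhlp jgh kzlsd nzk quwg ifemz zvkz lexy
Hunk 2: at line 2 remove [yhlp] add [hpyv] -> 10 lines: gsubj gju hpyv jgh kzlsd nzk quwg ifemz zvkz lexy
Hunk 3: at line 1 remove [hpyv,jgh] add [hzr] -> 9 lines: gsubj gju hzr kzlsd nzk quwg ifemz zvkz lexy
Hunk 4: at line 2 remove [hzr,kzlsd,nzk] add [zwsau,giuo,edid] -> 9 lines: gsubj gju zwsau giuo edid quwg ifemz zvkz lexy
Hunk 5: at line 1 remove [zwsau,giuo] add [owsfu,gcem,lyt] -> 10 lines: gsubj gju owsfu gcem lyt edid quwg ifemz zvkz lexy
Hunk 6: at line 3 remove [lyt,edid,quwg] add [xonf] -> 8 lines: gsubj gju owsfu gcem xonf ifemz zvkz lexy
Hunk 7: at line 3 remove [gcem,xonf] add [rpogz,gmf] -> 8 lines: gsubj gju owsfu rpogz gmf ifemz zvkz lexy
Final line 2: gju

Answer: gju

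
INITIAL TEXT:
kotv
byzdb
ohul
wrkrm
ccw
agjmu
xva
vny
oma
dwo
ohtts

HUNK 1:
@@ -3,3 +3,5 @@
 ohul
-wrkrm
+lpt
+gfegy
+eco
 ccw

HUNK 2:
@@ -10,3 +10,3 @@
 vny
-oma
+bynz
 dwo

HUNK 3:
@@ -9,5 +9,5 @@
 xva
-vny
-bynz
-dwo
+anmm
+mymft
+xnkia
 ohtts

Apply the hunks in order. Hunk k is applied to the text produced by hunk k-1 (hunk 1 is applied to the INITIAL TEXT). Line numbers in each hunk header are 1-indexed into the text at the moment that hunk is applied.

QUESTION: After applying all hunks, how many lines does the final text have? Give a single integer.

Answer: 13

Derivation:
Hunk 1: at line 3 remove [wrkrm] add [lpt,gfegy,eco] -> 13 lines: kotv byzdb ohul lpt gfegy eco ccw agjmu xva vny oma dwo ohtts
Hunk 2: at line 10 remove [oma] add [bynz] -> 13 lines: kotv byzdb ohul lpt gfegy eco ccw agjmu xva vny bynz dwo ohtts
Hunk 3: at line 9 remove [vny,bynz,dwo] add [anmm,mymft,xnkia] -> 13 lines: kotv byzdb ohul lpt gfegy eco ccw agjmu xva anmm mymft xnkia ohtts
Final line count: 13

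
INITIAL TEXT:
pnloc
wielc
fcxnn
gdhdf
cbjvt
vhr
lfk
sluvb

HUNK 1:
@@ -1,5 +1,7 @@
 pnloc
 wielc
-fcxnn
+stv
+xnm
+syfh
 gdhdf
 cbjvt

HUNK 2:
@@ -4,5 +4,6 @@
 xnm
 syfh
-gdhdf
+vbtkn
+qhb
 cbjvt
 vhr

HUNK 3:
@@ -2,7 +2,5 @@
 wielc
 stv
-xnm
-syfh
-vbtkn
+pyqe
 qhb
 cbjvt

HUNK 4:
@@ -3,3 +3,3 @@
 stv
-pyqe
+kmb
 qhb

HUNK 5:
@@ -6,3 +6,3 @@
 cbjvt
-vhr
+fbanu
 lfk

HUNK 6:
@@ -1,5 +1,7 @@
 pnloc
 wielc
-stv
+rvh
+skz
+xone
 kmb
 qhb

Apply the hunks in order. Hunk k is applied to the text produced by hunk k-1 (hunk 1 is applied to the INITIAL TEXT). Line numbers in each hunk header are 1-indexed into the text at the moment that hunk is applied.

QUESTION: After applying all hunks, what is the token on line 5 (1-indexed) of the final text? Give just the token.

Hunk 1: at line 1 remove [fcxnn] add [stv,xnm,syfh] -> 10 lines: pnloc wielc stv xnm syfh gdhdf cbjvt vhr lfk sluvb
Hunk 2: at line 4 remove [gdhdf] add [vbtkn,qhb] -> 11 lines: pnloc wielc stv xnm syfh vbtkn qhb cbjvt vhr lfk sluvb
Hunk 3: at line 2 remove [xnm,syfh,vbtkn] add [pyqe] -> 9 lines: pnloc wielc stv pyqe qhb cbjvt vhr lfk sluvb
Hunk 4: at line 3 remove [pyqe] add [kmb] -> 9 lines: pnloc wielc stv kmb qhb cbjvt vhr lfk sluvb
Hunk 5: at line 6 remove [vhr] add [fbanu] -> 9 lines: pnloc wielc stv kmb qhb cbjvt fbanu lfk sluvb
Hunk 6: at line 1 remove [stv] add [rvh,skz,xone] -> 11 lines: pnloc wielc rvh skz xone kmb qhb cbjvt fbanu lfk sluvb
Final line 5: xone

Answer: xone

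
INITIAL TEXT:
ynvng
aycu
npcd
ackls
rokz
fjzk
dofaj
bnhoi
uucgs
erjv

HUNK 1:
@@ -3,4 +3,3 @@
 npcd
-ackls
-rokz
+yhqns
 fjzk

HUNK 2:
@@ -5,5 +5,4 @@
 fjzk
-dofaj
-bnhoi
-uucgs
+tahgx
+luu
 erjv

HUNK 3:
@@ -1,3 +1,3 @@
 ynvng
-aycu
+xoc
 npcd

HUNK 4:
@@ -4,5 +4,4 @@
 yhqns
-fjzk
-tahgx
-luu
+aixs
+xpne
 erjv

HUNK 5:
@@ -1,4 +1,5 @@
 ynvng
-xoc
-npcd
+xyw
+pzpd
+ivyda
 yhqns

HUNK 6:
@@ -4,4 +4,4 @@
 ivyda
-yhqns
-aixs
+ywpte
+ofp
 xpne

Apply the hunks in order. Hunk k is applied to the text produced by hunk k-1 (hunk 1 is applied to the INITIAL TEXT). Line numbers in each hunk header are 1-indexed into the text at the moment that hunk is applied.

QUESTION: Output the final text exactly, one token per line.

Hunk 1: at line 3 remove [ackls,rokz] add [yhqns] -> 9 lines: ynvng aycu npcd yhqns fjzk dofaj bnhoi uucgs erjv
Hunk 2: at line 5 remove [dofaj,bnhoi,uucgs] add [tahgx,luu] -> 8 lines: ynvng aycu npcd yhqns fjzk tahgx luu erjv
Hunk 3: at line 1 remove [aycu] add [xoc] -> 8 lines: ynvng xoc npcd yhqns fjzk tahgx luu erjv
Hunk 4: at line 4 remove [fjzk,tahgx,luu] add [aixs,xpne] -> 7 lines: ynvng xoc npcd yhqns aixs xpne erjv
Hunk 5: at line 1 remove [xoc,npcd] add [xyw,pzpd,ivyda] -> 8 lines: ynvng xyw pzpd ivyda yhqns aixs xpne erjv
Hunk 6: at line 4 remove [yhqns,aixs] add [ywpte,ofp] -> 8 lines: ynvng xyw pzpd ivyda ywpte ofp xpne erjv

Answer: ynvng
xyw
pzpd
ivyda
ywpte
ofp
xpne
erjv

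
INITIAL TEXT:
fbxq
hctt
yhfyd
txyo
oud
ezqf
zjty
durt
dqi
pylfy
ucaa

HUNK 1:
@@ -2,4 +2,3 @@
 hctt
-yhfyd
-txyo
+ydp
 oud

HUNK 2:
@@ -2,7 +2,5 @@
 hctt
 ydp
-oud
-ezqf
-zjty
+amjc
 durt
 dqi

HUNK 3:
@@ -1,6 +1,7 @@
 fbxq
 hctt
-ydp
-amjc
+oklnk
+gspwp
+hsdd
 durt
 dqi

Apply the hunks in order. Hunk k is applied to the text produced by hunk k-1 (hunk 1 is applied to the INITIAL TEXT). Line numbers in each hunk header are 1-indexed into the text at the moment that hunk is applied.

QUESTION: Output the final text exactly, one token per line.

Hunk 1: at line 2 remove [yhfyd,txyo] add [ydp] -> 10 lines: fbxq hctt ydp oud ezqf zjty durt dqi pylfy ucaa
Hunk 2: at line 2 remove [oud,ezqf,zjty] add [amjc] -> 8 lines: fbxq hctt ydp amjc durt dqi pylfy ucaa
Hunk 3: at line 1 remove [ydp,amjc] add [oklnk,gspwp,hsdd] -> 9 lines: fbxq hctt oklnk gspwp hsdd durt dqi pylfy ucaa

Answer: fbxq
hctt
oklnk
gspwp
hsdd
durt
dqi
pylfy
ucaa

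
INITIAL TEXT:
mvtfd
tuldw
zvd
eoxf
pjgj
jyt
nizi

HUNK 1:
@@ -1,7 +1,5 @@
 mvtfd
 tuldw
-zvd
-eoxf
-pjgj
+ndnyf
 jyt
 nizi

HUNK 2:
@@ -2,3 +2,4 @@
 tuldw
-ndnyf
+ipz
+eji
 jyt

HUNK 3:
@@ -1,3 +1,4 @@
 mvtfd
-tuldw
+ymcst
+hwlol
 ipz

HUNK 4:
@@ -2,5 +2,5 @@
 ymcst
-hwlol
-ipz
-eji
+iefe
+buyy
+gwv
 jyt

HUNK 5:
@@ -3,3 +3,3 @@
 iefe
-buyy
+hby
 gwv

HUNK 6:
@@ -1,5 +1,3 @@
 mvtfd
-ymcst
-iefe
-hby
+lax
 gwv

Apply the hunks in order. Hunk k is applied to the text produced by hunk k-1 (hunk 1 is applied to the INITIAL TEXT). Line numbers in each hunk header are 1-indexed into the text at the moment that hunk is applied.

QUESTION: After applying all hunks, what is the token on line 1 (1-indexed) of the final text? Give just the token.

Hunk 1: at line 1 remove [zvd,eoxf,pjgj] add [ndnyf] -> 5 lines: mvtfd tuldw ndnyf jyt nizi
Hunk 2: at line 2 remove [ndnyf] add [ipz,eji] -> 6 lines: mvtfd tuldw ipz eji jyt nizi
Hunk 3: at line 1 remove [tuldw] add [ymcst,hwlol] -> 7 lines: mvtfd ymcst hwlol ipz eji jyt nizi
Hunk 4: at line 2 remove [hwlol,ipz,eji] add [iefe,buyy,gwv] -> 7 lines: mvtfd ymcst iefe buyy gwv jyt nizi
Hunk 5: at line 3 remove [buyy] add [hby] -> 7 lines: mvtfd ymcst iefe hby gwv jyt nizi
Hunk 6: at line 1 remove [ymcst,iefe,hby] add [lax] -> 5 lines: mvtfd lax gwv jyt nizi
Final line 1: mvtfd

Answer: mvtfd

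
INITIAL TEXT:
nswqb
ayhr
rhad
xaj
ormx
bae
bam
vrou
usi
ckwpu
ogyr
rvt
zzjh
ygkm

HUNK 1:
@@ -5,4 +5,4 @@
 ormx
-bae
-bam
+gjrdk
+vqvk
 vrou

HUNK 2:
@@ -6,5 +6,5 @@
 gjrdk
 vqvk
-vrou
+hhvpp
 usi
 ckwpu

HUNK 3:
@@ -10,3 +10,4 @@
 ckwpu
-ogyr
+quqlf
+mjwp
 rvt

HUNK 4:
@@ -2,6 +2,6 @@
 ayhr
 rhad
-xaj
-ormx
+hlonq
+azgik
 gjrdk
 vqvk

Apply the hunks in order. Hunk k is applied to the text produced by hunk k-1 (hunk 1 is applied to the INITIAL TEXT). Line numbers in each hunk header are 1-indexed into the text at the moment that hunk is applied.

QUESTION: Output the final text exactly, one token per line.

Answer: nswqb
ayhr
rhad
hlonq
azgik
gjrdk
vqvk
hhvpp
usi
ckwpu
quqlf
mjwp
rvt
zzjh
ygkm

Derivation:
Hunk 1: at line 5 remove [bae,bam] add [gjrdk,vqvk] -> 14 lines: nswqb ayhr rhad xaj ormx gjrdk vqvk vrou usi ckwpu ogyr rvt zzjh ygkm
Hunk 2: at line 6 remove [vrou] add [hhvpp] -> 14 lines: nswqb ayhr rhad xaj ormx gjrdk vqvk hhvpp usi ckwpu ogyr rvt zzjh ygkm
Hunk 3: at line 10 remove [ogyr] add [quqlf,mjwp] -> 15 lines: nswqb ayhr rhad xaj ormx gjrdk vqvk hhvpp usi ckwpu quqlf mjwp rvt zzjh ygkm
Hunk 4: at line 2 remove [xaj,ormx] add [hlonq,azgik] -> 15 lines: nswqb ayhr rhad hlonq azgik gjrdk vqvk hhvpp usi ckwpu quqlf mjwp rvt zzjh ygkm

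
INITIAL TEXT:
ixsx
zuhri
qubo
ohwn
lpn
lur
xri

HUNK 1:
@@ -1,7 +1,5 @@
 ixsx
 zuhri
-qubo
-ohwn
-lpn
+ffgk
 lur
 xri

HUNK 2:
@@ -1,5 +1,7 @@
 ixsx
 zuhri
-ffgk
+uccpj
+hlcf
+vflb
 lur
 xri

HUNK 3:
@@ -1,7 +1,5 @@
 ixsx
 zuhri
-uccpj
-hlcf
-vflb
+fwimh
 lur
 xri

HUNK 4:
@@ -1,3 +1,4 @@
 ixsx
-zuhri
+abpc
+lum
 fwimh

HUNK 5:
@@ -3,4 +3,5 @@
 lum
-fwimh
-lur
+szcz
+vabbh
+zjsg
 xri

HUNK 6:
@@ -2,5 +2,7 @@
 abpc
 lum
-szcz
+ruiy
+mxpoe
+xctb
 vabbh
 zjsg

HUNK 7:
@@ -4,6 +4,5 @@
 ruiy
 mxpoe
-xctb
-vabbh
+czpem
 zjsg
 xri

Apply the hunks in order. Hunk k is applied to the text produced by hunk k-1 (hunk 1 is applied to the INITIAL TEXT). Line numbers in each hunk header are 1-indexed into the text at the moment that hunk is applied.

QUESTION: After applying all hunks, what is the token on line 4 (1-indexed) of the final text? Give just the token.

Answer: ruiy

Derivation:
Hunk 1: at line 1 remove [qubo,ohwn,lpn] add [ffgk] -> 5 lines: ixsx zuhri ffgk lur xri
Hunk 2: at line 1 remove [ffgk] add [uccpj,hlcf,vflb] -> 7 lines: ixsx zuhri uccpj hlcf vflb lur xri
Hunk 3: at line 1 remove [uccpj,hlcf,vflb] add [fwimh] -> 5 lines: ixsx zuhri fwimh lur xri
Hunk 4: at line 1 remove [zuhri] add [abpc,lum] -> 6 lines: ixsx abpc lum fwimh lur xri
Hunk 5: at line 3 remove [fwimh,lur] add [szcz,vabbh,zjsg] -> 7 lines: ixsx abpc lum szcz vabbh zjsg xri
Hunk 6: at line 2 remove [szcz] add [ruiy,mxpoe,xctb] -> 9 lines: ixsx abpc lum ruiy mxpoe xctb vabbh zjsg xri
Hunk 7: at line 4 remove [xctb,vabbh] add [czpem] -> 8 lines: ixsx abpc lum ruiy mxpoe czpem zjsg xri
Final line 4: ruiy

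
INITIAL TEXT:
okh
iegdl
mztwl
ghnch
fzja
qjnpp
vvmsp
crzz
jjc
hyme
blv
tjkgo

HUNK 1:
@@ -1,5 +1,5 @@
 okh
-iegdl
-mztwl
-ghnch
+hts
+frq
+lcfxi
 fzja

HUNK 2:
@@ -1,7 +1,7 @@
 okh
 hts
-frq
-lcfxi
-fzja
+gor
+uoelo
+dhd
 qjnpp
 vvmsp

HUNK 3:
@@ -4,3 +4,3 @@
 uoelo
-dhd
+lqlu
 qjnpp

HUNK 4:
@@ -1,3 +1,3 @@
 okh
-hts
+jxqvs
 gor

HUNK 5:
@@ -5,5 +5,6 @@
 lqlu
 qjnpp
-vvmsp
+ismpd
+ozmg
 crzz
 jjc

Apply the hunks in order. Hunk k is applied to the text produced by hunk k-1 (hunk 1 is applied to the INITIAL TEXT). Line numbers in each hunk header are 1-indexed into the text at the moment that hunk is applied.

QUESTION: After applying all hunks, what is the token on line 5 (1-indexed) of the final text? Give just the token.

Answer: lqlu

Derivation:
Hunk 1: at line 1 remove [iegdl,mztwl,ghnch] add [hts,frq,lcfxi] -> 12 lines: okh hts frq lcfxi fzja qjnpp vvmsp crzz jjc hyme blv tjkgo
Hunk 2: at line 1 remove [frq,lcfxi,fzja] add [gor,uoelo,dhd] -> 12 lines: okh hts gor uoelo dhd qjnpp vvmsp crzz jjc hyme blv tjkgo
Hunk 3: at line 4 remove [dhd] add [lqlu] -> 12 lines: okh hts gor uoelo lqlu qjnpp vvmsp crzz jjc hyme blv tjkgo
Hunk 4: at line 1 remove [hts] add [jxqvs] -> 12 lines: okh jxqvs gor uoelo lqlu qjnpp vvmsp crzz jjc hyme blv tjkgo
Hunk 5: at line 5 remove [vvmsp] add [ismpd,ozmg] -> 13 lines: okh jxqvs gor uoelo lqlu qjnpp ismpd ozmg crzz jjc hyme blv tjkgo
Final line 5: lqlu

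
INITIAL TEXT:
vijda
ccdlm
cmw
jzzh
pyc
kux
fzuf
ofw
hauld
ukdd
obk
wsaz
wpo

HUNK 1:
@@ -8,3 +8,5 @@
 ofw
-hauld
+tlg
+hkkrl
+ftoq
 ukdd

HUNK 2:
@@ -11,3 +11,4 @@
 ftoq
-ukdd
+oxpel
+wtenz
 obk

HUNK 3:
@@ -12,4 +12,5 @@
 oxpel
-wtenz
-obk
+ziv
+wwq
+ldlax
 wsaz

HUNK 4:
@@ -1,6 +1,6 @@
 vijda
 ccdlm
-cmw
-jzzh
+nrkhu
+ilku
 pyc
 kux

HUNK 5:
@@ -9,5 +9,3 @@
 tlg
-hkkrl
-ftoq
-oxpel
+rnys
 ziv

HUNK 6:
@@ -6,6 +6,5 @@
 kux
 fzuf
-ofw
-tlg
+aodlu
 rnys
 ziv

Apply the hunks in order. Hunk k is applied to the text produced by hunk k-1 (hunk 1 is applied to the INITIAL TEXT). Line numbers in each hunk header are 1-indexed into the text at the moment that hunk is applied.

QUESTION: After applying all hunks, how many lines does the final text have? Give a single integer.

Answer: 14

Derivation:
Hunk 1: at line 8 remove [hauld] add [tlg,hkkrl,ftoq] -> 15 lines: vijda ccdlm cmw jzzh pyc kux fzuf ofw tlg hkkrl ftoq ukdd obk wsaz wpo
Hunk 2: at line 11 remove [ukdd] add [oxpel,wtenz] -> 16 lines: vijda ccdlm cmw jzzh pyc kux fzuf ofw tlg hkkrl ftoq oxpel wtenz obk wsaz wpo
Hunk 3: at line 12 remove [wtenz,obk] add [ziv,wwq,ldlax] -> 17 lines: vijda ccdlm cmw jzzh pyc kux fzuf ofw tlg hkkrl ftoq oxpel ziv wwq ldlax wsaz wpo
Hunk 4: at line 1 remove [cmw,jzzh] add [nrkhu,ilku] -> 17 lines: vijda ccdlm nrkhu ilku pyc kux fzuf ofw tlg hkkrl ftoq oxpel ziv wwq ldlax wsaz wpo
Hunk 5: at line 9 remove [hkkrl,ftoq,oxpel] add [rnys] -> 15 lines: vijda ccdlm nrkhu ilku pyc kux fzuf ofw tlg rnys ziv wwq ldlax wsaz wpo
Hunk 6: at line 6 remove [ofw,tlg] add [aodlu] -> 14 lines: vijda ccdlm nrkhu ilku pyc kux fzuf aodlu rnys ziv wwq ldlax wsaz wpo
Final line count: 14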